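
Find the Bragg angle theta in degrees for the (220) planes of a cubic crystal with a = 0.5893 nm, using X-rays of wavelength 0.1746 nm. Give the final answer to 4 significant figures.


d = a / sqrt(h^2+k^2+l^2)
d = 0.5893 / sqrt(8) = 0.208349 nm
lambda = 2*d*sin(theta)  =>  sin(theta) = lambda / (2*d)
sin(theta) = 0.1746 / (2 * 0.208349) = 0.419008
theta = 24.77 deg


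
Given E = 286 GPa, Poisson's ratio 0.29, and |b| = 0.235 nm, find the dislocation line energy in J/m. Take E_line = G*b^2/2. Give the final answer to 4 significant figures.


Step 1: G = E / (2*(1+nu))
G = 286 / (2*(1+0.29)) = 110.853 GPa = 1.10853e+11 Pa
Step 2: E_line = G*b^2/2
b = 0.235 nm = 2.35e-10 m
E_line = 0.5 * 1.10853e+11 * (2.35e-10)^2 = 3.061e-09 J/m


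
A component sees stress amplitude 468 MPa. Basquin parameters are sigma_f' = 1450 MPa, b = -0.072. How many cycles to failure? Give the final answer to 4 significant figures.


sigma_a = sigma_f' * (2*Nf)^b
2*Nf = (sigma_a / sigma_f')^(1/b)
2*Nf = (468 / 1450)^(1/-0.072)
2*Nf = 6.62431e+06
Nf = 3.312e+06 cycles


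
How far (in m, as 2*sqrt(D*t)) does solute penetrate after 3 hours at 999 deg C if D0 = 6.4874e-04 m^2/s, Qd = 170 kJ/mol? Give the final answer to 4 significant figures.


Step 1: D = D0 * exp(-Qd/(R*T))
T = 1272.15 K
D = 6.4874e-04 * exp(-170e3 / (8.314 * 1272.15)) = 6.78574e-11 m^2/s
Step 2: L = 2*sqrt(D*t)
t = 3 h = 10800 s
L = 2*sqrt(6.78574e-11 * 10800) = 1.712e-03 m


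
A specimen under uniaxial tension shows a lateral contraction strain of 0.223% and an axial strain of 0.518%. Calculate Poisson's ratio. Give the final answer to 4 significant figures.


nu = -epsilon_lat / epsilon_axial
Lateral strain is contraction (negative), so using magnitudes:
nu = 0.223 / 0.518
nu = 0.4305


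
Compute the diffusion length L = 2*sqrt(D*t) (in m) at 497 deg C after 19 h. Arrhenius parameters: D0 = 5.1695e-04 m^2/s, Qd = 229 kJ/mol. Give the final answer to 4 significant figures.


Step 1: D = D0 * exp(-Qd/(R*T))
T = 770.15 K
D = 5.1695e-04 * exp(-229e3 / (8.314 * 770.15)) = 1.51773e-19 m^2/s
Step 2: L = 2*sqrt(D*t)
t = 19 h = 68400 s
L = 2*sqrt(1.51773e-19 * 68400) = 2.038e-07 m


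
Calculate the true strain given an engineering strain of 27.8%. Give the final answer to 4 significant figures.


epsilon_true = ln(1 + epsilon_eng)
epsilon_true = ln(1 + 0.278)
epsilon_true = 0.2453


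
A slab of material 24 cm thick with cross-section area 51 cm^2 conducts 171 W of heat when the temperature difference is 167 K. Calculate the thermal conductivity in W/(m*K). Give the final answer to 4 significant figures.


k = Q*L / (A*dT)
L = 0.24 m, A = 5.1e-03 m^2
k = 171 * 0.24 / (5.1e-03 * 167)
k = 48.19 W/(m*K)


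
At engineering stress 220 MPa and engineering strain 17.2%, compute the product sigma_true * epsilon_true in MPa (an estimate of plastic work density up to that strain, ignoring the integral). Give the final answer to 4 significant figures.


sigma_true = sigma_eng * (1 + epsilon_eng)
sigma_true = 220 * (1 + 0.172) = 257.84 MPa
epsilon_true = ln(1 + epsilon_eng)
epsilon_true = ln(1 + 0.172) = 0.158712
sigma_true * epsilon_true = 257.84 * 0.158712 = 40.92 MPa


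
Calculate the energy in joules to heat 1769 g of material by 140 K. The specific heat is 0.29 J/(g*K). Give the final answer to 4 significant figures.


Q = m * cp * dT
Q = 1769 * 0.29 * 140
Q = 71820 J


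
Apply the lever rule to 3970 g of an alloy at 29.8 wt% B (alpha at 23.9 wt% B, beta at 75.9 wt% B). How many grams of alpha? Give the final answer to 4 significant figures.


f_alpha = (C_beta - C0) / (C_beta - C_alpha)
f_alpha = (75.9 - 29.8) / (75.9 - 23.9) = 0.886538
m_alpha = f_alpha * m_total = 0.886538 * 3970 = 3520 g


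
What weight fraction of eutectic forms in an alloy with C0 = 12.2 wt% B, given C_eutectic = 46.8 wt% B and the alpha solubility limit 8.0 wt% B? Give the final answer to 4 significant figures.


f_primary = (C_e - C0) / (C_e - C_alpha_max)
f_primary = (46.8 - 12.2) / (46.8 - 8.0)
f_primary = 0.891753
f_eutectic = 1 - 0.891753 = 0.1082


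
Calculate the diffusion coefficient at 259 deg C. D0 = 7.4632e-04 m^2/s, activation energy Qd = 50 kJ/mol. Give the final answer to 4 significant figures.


D = D0 * exp(-Qd / (R*T))
T = 532.15 K
D = 7.4632e-04 * exp(-50e3 / (8.314 * 532.15))
D = 9.223e-09 m^2/s


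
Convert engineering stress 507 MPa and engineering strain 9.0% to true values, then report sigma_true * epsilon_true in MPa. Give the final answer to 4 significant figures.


sigma_true = sigma_eng * (1 + epsilon_eng)
sigma_true = 507 * (1 + 0.09) = 552.63 MPa
epsilon_true = ln(1 + epsilon_eng)
epsilon_true = ln(1 + 0.09) = 0.0861777
sigma_true * epsilon_true = 552.63 * 0.0861777 = 47.62 MPa


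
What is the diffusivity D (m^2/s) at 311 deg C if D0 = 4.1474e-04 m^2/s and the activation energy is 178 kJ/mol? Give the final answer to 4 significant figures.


D = D0 * exp(-Qd / (R*T))
T = 584.15 K
D = 4.1474e-04 * exp(-178e3 / (8.314 * 584.15))
D = 5.017e-20 m^2/s


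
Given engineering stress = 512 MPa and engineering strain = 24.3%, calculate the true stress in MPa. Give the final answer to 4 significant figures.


sigma_true = sigma_eng * (1 + epsilon_eng)
sigma_true = 512 * (1 + 0.243)
sigma_true = 636.4 MPa


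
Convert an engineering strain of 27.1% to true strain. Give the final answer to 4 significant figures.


epsilon_true = ln(1 + epsilon_eng)
epsilon_true = ln(1 + 0.271)
epsilon_true = 0.2398


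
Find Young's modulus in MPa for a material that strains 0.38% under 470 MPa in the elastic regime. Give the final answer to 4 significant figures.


E = sigma / epsilon
epsilon = 0.38% = 3.8e-03
E = 470 / 3.8e-03
E = 123700 MPa


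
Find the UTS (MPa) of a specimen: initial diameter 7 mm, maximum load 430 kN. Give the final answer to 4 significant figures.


A0 = pi*(d/2)^2 = pi*(7/2)^2 = 38.4845 mm^2
UTS = F_max / A0 = 430*1000 / 38.4845
UTS = 11170 MPa


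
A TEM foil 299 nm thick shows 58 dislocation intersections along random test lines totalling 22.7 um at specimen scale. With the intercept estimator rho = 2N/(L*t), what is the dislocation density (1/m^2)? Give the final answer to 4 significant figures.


rho = 2N / (L * t)
L = 22.7 um = 2.27e-05 m, t = 299 nm = 2.99e-07 m
rho = 2 * 58 / (2.27e-05 * 2.99e-07)
rho = 1.709e+13 1/m^2


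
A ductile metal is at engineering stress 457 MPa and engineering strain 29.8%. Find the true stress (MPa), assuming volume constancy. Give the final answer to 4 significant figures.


sigma_true = sigma_eng * (1 + epsilon_eng)
sigma_true = 457 * (1 + 0.298)
sigma_true = 593.2 MPa


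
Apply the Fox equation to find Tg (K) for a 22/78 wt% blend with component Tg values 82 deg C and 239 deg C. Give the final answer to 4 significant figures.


1/Tg = w1/Tg1 + w2/Tg2 (in Kelvin)
Tg1 = 355.15 K, Tg2 = 512.15 K
1/Tg = 0.22/355.15 + 0.78/512.15
Tg = 466.8 K


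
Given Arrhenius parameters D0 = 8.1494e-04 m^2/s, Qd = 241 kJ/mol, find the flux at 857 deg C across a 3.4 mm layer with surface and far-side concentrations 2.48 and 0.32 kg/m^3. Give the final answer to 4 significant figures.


Step 1: D = D0 * exp(-Qd/(R*T))
T = 857 + 273.15 = 1130.15 K
D = 8.1494e-04 * exp(-241e3 / (8.314 * 1130.15)) = 5.91417e-15 m^2/s
Step 2: J = D * (C1 - C2) / dx
J = 5.91417e-15 * (2.48 - 0.32) / 3.4e-03
J = 3.757e-12 kg/(m^2*s)


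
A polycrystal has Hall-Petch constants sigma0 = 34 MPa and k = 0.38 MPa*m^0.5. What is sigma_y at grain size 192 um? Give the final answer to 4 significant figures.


sigma_y = sigma0 + k / sqrt(d)
d = 192 um = 1.92e-04 m
sigma_y = 34 + 0.38 / sqrt(1.92e-04)
sigma_y = 61.42 MPa


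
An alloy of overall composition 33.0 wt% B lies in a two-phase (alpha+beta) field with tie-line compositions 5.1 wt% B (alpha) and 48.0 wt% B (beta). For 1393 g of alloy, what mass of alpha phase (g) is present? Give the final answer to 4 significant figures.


f_alpha = (C_beta - C0) / (C_beta - C_alpha)
f_alpha = (48.0 - 33.0) / (48.0 - 5.1) = 0.34965
m_alpha = f_alpha * m_total = 0.34965 * 1393 = 487.1 g


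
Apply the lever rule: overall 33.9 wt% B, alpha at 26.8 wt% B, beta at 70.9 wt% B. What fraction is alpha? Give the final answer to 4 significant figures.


f_alpha = (C_beta - C0) / (C_beta - C_alpha)
f_alpha = (70.9 - 33.9) / (70.9 - 26.8)
f_alpha = 0.839


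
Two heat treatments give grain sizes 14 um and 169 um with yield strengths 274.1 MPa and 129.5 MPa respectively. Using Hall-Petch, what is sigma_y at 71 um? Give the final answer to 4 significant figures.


sigma_y = sigma0 + k / sqrt(d)
1/sqrt(d1) = 1/sqrt(1.4e-05) = 267.261;  1/sqrt(d2) = 76.9231
k = (sigma1 - sigma2) / (1/sqrt(d1) - 1/sqrt(d2)) = (274.1 - 129.5) / (267.261 - 76.9231) = 0.759701 MPa*m^0.5
sigma0 = sigma1 - k/sqrt(d1) = 274.1 - 0.759701*267.261 = 71.0615 MPa
sigma_y(d3) = 71.0615 + 0.759701 / sqrt(7.1e-05) = 161.2 MPa


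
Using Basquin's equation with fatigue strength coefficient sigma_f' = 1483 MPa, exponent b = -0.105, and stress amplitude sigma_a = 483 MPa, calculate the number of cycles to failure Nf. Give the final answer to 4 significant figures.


sigma_a = sigma_f' * (2*Nf)^b
2*Nf = (sigma_a / sigma_f')^(1/b)
2*Nf = (483 / 1483)^(1/-0.105)
2*Nf = 43645.9
Nf = 21820 cycles


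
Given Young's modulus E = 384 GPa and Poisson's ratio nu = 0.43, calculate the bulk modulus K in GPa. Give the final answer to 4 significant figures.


K = E / (3*(1-2*nu))
K = 384 / (3*(1-2*0.43))
K = 914.3 GPa


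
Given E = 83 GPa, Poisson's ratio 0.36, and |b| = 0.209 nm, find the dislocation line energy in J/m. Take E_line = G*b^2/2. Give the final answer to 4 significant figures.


Step 1: G = E / (2*(1+nu))
G = 83 / (2*(1+0.36)) = 30.5147 GPa = 3.05147e+10 Pa
Step 2: E_line = G*b^2/2
b = 0.209 nm = 2.09e-10 m
E_line = 0.5 * 3.05147e+10 * (2.09e-10)^2 = 6.665e-10 J/m


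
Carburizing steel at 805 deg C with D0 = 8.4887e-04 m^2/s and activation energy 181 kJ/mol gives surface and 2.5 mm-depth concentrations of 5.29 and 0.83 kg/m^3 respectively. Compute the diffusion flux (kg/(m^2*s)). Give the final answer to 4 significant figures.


Step 1: D = D0 * exp(-Qd/(R*T))
T = 805 + 273.15 = 1078.15 K
D = 8.4887e-04 * exp(-181e3 / (8.314 * 1078.15)) = 1.44333e-12 m^2/s
Step 2: J = D * (C1 - C2) / dx
J = 1.44333e-12 * (5.29 - 0.83) / 2.5e-03
J = 2.575e-09 kg/(m^2*s)


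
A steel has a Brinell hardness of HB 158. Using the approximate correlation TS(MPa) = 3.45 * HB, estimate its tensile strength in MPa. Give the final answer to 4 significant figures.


TS (MPa) = 3.45 * HB
TS = 3.45 * 158
TS = 545.1 MPa


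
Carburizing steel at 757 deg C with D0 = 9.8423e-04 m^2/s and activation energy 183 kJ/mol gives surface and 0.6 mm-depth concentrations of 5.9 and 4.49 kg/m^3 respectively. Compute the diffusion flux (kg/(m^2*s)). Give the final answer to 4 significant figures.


Step 1: D = D0 * exp(-Qd/(R*T))
T = 757 + 273.15 = 1030.15 K
D = 9.8423e-04 * exp(-183e3 / (8.314 * 1030.15)) = 5.17118e-13 m^2/s
Step 2: J = D * (C1 - C2) / dx
J = 5.17118e-13 * (5.9 - 4.49) / 6e-04
J = 1.215e-09 kg/(m^2*s)


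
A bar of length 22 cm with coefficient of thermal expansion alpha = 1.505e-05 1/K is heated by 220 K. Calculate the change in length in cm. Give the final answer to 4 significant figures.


dL = L0 * alpha * dT
dL = 22 * 1.505e-05 * 220
dL = 0.07284 cm


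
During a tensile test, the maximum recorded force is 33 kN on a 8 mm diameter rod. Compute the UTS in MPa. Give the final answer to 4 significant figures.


A0 = pi*(d/2)^2 = pi*(8/2)^2 = 50.2655 mm^2
UTS = F_max / A0 = 33*1000 / 50.2655
UTS = 656.5 MPa


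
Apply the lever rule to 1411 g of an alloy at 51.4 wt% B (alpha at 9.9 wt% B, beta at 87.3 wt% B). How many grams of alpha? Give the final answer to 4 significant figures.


f_alpha = (C_beta - C0) / (C_beta - C_alpha)
f_alpha = (87.3 - 51.4) / (87.3 - 9.9) = 0.463824
m_alpha = f_alpha * m_total = 0.463824 * 1411 = 654.5 g


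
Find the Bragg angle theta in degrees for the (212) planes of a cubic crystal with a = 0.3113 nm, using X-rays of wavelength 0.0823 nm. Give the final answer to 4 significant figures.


d = a / sqrt(h^2+k^2+l^2)
d = 0.3113 / sqrt(9) = 0.103767 nm
lambda = 2*d*sin(theta)  =>  sin(theta) = lambda / (2*d)
sin(theta) = 0.0823 / (2 * 0.103767) = 0.396563
theta = 23.36 deg


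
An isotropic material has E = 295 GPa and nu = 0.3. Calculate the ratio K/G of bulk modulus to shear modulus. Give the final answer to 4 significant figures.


G = E / (2*(1+nu))
G = 295 / (2*(1+0.3)) = 113.462 GPa
K = E / (3*(1-2*nu))
K = 295 / (3*(1-2*0.3)) = 245.833 GPa
K/G = 245.833 / 113.462 = 2.167


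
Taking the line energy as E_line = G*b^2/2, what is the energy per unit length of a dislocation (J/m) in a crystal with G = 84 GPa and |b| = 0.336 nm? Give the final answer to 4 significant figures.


E = G*b^2/2
b = 0.336 nm = 3.36e-10 m
G = 84 GPa = 8.4e+10 Pa
E = 0.5 * 8.4e+10 * (3.36e-10)^2
E = 4.742e-09 J/m


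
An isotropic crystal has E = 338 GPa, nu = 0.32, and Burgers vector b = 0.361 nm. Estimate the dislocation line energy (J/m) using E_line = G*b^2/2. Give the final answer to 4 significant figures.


Step 1: G = E / (2*(1+nu))
G = 338 / (2*(1+0.32)) = 128.03 GPa = 1.2803e+11 Pa
Step 2: E_line = G*b^2/2
b = 0.361 nm = 3.61e-10 m
E_line = 0.5 * 1.2803e+11 * (3.61e-10)^2 = 8.343e-09 J/m


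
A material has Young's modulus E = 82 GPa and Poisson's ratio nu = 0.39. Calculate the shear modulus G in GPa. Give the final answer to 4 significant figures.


G = E / (2*(1+nu))
G = 82 / (2*(1+0.39))
G = 29.5 GPa


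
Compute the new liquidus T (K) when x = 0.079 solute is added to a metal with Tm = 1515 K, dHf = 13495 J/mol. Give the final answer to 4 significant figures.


dT = R*Tm^2*x / dHf
dT = 8.314 * 1515^2 * 0.079 / 13495
dT = 111.709 K
T_new = 1515 - 111.709 = 1403 K


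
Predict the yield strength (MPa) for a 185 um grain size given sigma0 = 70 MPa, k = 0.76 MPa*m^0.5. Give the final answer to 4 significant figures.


sigma_y = sigma0 + k / sqrt(d)
d = 185 um = 1.85e-04 m
sigma_y = 70 + 0.76 / sqrt(1.85e-04)
sigma_y = 125.9 MPa


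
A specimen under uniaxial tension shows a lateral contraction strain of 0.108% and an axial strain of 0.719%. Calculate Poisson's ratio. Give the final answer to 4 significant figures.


nu = -epsilon_lat / epsilon_axial
Lateral strain is contraction (negative), so using magnitudes:
nu = 0.108 / 0.719
nu = 0.1502


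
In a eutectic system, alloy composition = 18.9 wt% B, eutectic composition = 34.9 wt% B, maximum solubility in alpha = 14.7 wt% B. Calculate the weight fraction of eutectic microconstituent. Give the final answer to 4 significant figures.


f_primary = (C_e - C0) / (C_e - C_alpha_max)
f_primary = (34.9 - 18.9) / (34.9 - 14.7)
f_primary = 0.792079
f_eutectic = 1 - 0.792079 = 0.2079


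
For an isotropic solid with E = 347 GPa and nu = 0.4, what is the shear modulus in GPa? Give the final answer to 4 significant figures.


G = E / (2*(1+nu))
G = 347 / (2*(1+0.4))
G = 123.9 GPa


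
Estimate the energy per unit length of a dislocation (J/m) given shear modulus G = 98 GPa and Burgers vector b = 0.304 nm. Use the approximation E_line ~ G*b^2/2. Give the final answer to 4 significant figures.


E = G*b^2/2
b = 0.304 nm = 3.04e-10 m
G = 98 GPa = 9.8e+10 Pa
E = 0.5 * 9.8e+10 * (3.04e-10)^2
E = 4.528e-09 J/m


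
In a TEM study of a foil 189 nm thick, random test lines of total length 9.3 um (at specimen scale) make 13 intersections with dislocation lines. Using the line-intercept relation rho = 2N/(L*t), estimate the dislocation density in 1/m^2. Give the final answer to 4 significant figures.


rho = 2N / (L * t)
L = 9.3 um = 9.3e-06 m, t = 189 nm = 1.89e-07 m
rho = 2 * 13 / (9.3e-06 * 1.89e-07)
rho = 1.479e+13 1/m^2


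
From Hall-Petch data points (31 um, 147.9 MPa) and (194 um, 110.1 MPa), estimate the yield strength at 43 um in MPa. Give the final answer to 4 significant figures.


sigma_y = sigma0 + k / sqrt(d)
1/sqrt(d1) = 1/sqrt(3.1e-05) = 179.605;  1/sqrt(d2) = 71.7958
k = (sigma1 - sigma2) / (1/sqrt(d1) - 1/sqrt(d2)) = (147.9 - 110.1) / (179.605 - 71.7958) = 0.350618 MPa*m^0.5
sigma0 = sigma1 - k/sqrt(d1) = 147.9 - 0.350618*179.605 = 84.9271 MPa
sigma_y(d3) = 84.9271 + 0.350618 / sqrt(4.3e-05) = 138.4 MPa


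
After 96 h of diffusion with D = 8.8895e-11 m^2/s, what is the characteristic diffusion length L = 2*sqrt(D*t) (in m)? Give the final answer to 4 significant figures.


t = 96 hr = 345600 s
Diffusion length = 2*sqrt(D*t)
= 2*sqrt(8.8895e-11 * 345600)
= 0.01109 m


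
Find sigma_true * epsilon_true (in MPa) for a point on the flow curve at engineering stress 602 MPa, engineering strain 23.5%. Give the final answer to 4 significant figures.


sigma_true = sigma_eng * (1 + epsilon_eng)
sigma_true = 602 * (1 + 0.235) = 743.47 MPa
epsilon_true = ln(1 + epsilon_eng)
epsilon_true = ln(1 + 0.235) = 0.211071
sigma_true * epsilon_true = 743.47 * 0.211071 = 156.9 MPa


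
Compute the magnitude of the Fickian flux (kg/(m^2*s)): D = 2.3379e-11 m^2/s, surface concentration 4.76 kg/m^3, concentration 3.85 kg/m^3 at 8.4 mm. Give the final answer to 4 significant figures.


J = -D * (dC/dx) = D * (C1 - C2) / dx
J = 2.3379e-11 * (4.76 - 3.85) / 8.4e-03
J = 2.533e-09 kg/(m^2*s)


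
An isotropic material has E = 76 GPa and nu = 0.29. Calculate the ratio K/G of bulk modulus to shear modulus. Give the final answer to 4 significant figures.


G = E / (2*(1+nu))
G = 76 / (2*(1+0.29)) = 29.4574 GPa
K = E / (3*(1-2*nu))
K = 76 / (3*(1-2*0.29)) = 60.3175 GPa
K/G = 60.3175 / 29.4574 = 2.048


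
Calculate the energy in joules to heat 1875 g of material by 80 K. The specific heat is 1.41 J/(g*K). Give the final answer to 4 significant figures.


Q = m * cp * dT
Q = 1875 * 1.41 * 80
Q = 211500 J


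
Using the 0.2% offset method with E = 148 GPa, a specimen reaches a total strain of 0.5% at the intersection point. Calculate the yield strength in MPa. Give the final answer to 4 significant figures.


Offset strain = 0.002
Elastic strain at yield = total_strain - offset = 5e-03 - 0.002 = 3e-03
sigma_y = E * elastic_strain = 148000 * 3e-03
sigma_y = 444 MPa


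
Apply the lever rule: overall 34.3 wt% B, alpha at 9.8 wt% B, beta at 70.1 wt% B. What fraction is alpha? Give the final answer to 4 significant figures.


f_alpha = (C_beta - C0) / (C_beta - C_alpha)
f_alpha = (70.1 - 34.3) / (70.1 - 9.8)
f_alpha = 0.5937


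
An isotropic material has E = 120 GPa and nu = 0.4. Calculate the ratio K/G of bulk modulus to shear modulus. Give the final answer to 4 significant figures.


G = E / (2*(1+nu))
G = 120 / (2*(1+0.4)) = 42.8571 GPa
K = E / (3*(1-2*nu))
K = 120 / (3*(1-2*0.4)) = 200 GPa
K/G = 200 / 42.8571 = 4.667


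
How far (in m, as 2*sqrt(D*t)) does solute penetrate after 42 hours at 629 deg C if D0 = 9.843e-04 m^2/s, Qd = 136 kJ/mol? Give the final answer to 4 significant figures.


Step 1: D = D0 * exp(-Qd/(R*T))
T = 902.15 K
D = 9.843e-04 * exp(-136e3 / (8.314 * 902.15)) = 1.31347e-11 m^2/s
Step 2: L = 2*sqrt(D*t)
t = 42 h = 151200 s
L = 2*sqrt(1.31347e-11 * 151200) = 2.818e-03 m


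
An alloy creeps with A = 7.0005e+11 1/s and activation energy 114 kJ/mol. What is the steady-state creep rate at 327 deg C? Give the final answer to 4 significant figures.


rate = A * exp(-Q / (R*T))
T = 327 + 273.15 = 600.15 K
rate = 7.0005e+11 * exp(-114e3 / (8.314 * 600.15))
rate = 83.69 1/s


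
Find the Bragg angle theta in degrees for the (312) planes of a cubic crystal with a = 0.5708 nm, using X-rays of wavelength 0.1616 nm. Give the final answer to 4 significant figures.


d = a / sqrt(h^2+k^2+l^2)
d = 0.5708 / sqrt(14) = 0.152553 nm
lambda = 2*d*sin(theta)  =>  sin(theta) = lambda / (2*d)
sin(theta) = 0.1616 / (2 * 0.152553) = 0.529653
theta = 31.98 deg


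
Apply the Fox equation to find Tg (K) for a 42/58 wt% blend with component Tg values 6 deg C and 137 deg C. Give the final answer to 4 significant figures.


1/Tg = w1/Tg1 + w2/Tg2 (in Kelvin)
Tg1 = 279.15 K, Tg2 = 410.15 K
1/Tg = 0.42/279.15 + 0.58/410.15
Tg = 342.6 K


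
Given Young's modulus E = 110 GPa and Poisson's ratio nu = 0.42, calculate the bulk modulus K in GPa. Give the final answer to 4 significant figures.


K = E / (3*(1-2*nu))
K = 110 / (3*(1-2*0.42))
K = 229.2 GPa


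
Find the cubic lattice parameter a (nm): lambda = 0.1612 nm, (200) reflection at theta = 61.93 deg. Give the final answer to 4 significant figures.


d = lambda / (2*sin(theta))
d = 0.1612 / (2*sin(61.93 deg))
d = 0.0913446 nm
a = d * sqrt(h^2+k^2+l^2) = 0.0913446 * sqrt(4)
a = 0.1827 nm


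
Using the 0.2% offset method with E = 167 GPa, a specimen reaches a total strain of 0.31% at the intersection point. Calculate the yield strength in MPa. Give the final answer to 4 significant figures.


Offset strain = 0.002
Elastic strain at yield = total_strain - offset = 3.1e-03 - 0.002 = 1.1e-03
sigma_y = E * elastic_strain = 167000 * 1.1e-03
sigma_y = 183.7 MPa


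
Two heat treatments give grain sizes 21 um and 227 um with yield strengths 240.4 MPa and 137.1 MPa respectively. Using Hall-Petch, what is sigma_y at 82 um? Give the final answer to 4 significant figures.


sigma_y = sigma0 + k / sqrt(d)
1/sqrt(d1) = 1/sqrt(2.1e-05) = 218.218;  1/sqrt(d2) = 66.3723
k = (sigma1 - sigma2) / (1/sqrt(d1) - 1/sqrt(d2)) = (240.4 - 137.1) / (218.218 - 66.3723) = 0.680296 MPa*m^0.5
sigma0 = sigma1 - k/sqrt(d1) = 240.4 - 0.680296*218.218 = 91.9471 MPa
sigma_y(d3) = 91.9471 + 0.680296 / sqrt(8.2e-05) = 167.1 MPa


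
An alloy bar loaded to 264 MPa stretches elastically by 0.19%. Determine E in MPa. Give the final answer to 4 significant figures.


E = sigma / epsilon
epsilon = 0.19% = 1.9e-03
E = 264 / 1.9e-03
E = 138900 MPa


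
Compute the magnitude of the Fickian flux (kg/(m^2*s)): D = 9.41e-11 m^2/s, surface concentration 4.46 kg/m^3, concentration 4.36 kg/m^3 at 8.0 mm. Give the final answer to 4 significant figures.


J = -D * (dC/dx) = D * (C1 - C2) / dx
J = 9.41e-11 * (4.46 - 4.36) / 8e-03
J = 1.176e-09 kg/(m^2*s)


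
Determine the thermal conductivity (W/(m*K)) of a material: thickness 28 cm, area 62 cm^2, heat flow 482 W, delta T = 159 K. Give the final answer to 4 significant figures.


k = Q*L / (A*dT)
L = 0.28 m, A = 6.2e-03 m^2
k = 482 * 0.28 / (6.2e-03 * 159)
k = 136.9 W/(m*K)


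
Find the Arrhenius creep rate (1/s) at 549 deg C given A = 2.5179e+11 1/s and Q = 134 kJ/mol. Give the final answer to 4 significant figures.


rate = A * exp(-Q / (R*T))
T = 549 + 273.15 = 822.15 K
rate = 2.5179e+11 * exp(-134e3 / (8.314 * 822.15))
rate = 771.2 1/s


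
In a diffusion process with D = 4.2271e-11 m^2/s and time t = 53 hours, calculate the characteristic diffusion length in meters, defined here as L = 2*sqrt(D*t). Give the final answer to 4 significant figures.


t = 53 hr = 190800 s
Diffusion length = 2*sqrt(D*t)
= 2*sqrt(4.2271e-11 * 190800)
= 5.68e-03 m


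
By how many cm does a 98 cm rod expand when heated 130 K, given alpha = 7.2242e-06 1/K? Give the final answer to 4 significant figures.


dL = L0 * alpha * dT
dL = 98 * 7.2242e-06 * 130
dL = 0.09204 cm


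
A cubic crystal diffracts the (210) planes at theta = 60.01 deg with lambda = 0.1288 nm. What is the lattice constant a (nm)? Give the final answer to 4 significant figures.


d = lambda / (2*sin(theta))
d = 0.1288 / (2*sin(60.01 deg))
d = 0.0743552 nm
a = d * sqrt(h^2+k^2+l^2) = 0.0743552 * sqrt(5)
a = 0.1663 nm


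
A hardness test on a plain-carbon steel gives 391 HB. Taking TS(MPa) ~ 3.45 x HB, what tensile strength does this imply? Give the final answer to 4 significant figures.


TS (MPa) = 3.45 * HB
TS = 3.45 * 391
TS = 1349 MPa


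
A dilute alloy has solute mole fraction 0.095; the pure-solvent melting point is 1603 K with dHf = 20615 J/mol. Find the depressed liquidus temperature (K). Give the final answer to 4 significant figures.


dT = R*Tm^2*x / dHf
dT = 8.314 * 1603^2 * 0.095 / 20615
dT = 98.4504 K
T_new = 1603 - 98.4504 = 1505 K


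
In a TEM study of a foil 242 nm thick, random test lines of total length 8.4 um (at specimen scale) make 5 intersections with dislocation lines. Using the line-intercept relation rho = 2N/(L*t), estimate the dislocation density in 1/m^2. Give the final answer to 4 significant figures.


rho = 2N / (L * t)
L = 8.4 um = 8.4e-06 m, t = 242 nm = 2.42e-07 m
rho = 2 * 5 / (8.4e-06 * 2.42e-07)
rho = 4.919e+12 1/m^2


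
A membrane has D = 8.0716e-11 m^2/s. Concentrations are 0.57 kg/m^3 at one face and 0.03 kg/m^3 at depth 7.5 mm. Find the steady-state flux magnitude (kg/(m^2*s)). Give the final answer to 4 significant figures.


J = -D * (dC/dx) = D * (C1 - C2) / dx
J = 8.0716e-11 * (0.57 - 0.03) / 7.5e-03
J = 5.812e-09 kg/(m^2*s)


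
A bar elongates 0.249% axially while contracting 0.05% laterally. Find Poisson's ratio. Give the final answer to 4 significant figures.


nu = -epsilon_lat / epsilon_axial
Lateral strain is contraction (negative), so using magnitudes:
nu = 0.05 / 0.249
nu = 0.2008


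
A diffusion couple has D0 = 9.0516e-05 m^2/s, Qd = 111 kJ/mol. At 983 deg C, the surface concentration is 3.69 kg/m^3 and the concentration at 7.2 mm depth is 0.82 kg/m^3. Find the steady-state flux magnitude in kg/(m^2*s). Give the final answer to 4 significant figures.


Step 1: D = D0 * exp(-Qd/(R*T))
T = 983 + 273.15 = 1256.15 K
D = 9.0516e-05 * exp(-111e3 / (8.314 * 1256.15)) = 2.19196e-09 m^2/s
Step 2: J = D * (C1 - C2) / dx
J = 2.19196e-09 * (3.69 - 0.82) / 7.2e-03
J = 8.737e-07 kg/(m^2*s)


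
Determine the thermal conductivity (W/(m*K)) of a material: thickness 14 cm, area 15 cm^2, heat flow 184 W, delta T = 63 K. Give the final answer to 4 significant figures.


k = Q*L / (A*dT)
L = 0.14 m, A = 1.5e-03 m^2
k = 184 * 0.14 / (1.5e-03 * 63)
k = 272.6 W/(m*K)


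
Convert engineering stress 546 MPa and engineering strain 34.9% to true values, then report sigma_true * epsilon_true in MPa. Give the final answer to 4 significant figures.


sigma_true = sigma_eng * (1 + epsilon_eng)
sigma_true = 546 * (1 + 0.349) = 736.554 MPa
epsilon_true = ln(1 + epsilon_eng)
epsilon_true = ln(1 + 0.349) = 0.299364
sigma_true * epsilon_true = 736.554 * 0.299364 = 220.5 MPa


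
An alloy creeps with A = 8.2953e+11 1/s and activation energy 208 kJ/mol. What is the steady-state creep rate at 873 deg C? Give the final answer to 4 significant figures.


rate = A * exp(-Q / (R*T))
T = 873 + 273.15 = 1146.15 K
rate = 8.2953e+11 * exp(-208e3 / (8.314 * 1146.15))
rate = 274.9 1/s


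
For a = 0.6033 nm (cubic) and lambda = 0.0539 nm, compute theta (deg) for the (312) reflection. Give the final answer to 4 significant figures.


d = a / sqrt(h^2+k^2+l^2)
d = 0.6033 / sqrt(14) = 0.161239 nm
lambda = 2*d*sin(theta)  =>  sin(theta) = lambda / (2*d)
sin(theta) = 0.0539 / (2 * 0.161239) = 0.167143
theta = 9.622 deg


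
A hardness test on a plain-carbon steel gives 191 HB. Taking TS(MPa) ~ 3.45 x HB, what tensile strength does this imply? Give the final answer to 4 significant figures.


TS (MPa) = 3.45 * HB
TS = 3.45 * 191
TS = 659 MPa


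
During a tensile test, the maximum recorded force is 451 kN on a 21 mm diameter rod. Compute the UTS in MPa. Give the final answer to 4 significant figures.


A0 = pi*(d/2)^2 = pi*(21/2)^2 = 346.361 mm^2
UTS = F_max / A0 = 451*1000 / 346.361
UTS = 1302 MPa


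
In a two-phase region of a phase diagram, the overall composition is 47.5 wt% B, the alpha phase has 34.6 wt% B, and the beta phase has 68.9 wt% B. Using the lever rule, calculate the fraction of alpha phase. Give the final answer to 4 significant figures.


f_alpha = (C_beta - C0) / (C_beta - C_alpha)
f_alpha = (68.9 - 47.5) / (68.9 - 34.6)
f_alpha = 0.6239


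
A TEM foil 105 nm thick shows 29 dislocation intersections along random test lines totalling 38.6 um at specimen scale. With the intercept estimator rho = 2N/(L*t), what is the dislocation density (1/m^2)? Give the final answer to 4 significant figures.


rho = 2N / (L * t)
L = 38.6 um = 3.86e-05 m, t = 105 nm = 1.05e-07 m
rho = 2 * 29 / (3.86e-05 * 1.05e-07)
rho = 1.431e+13 1/m^2


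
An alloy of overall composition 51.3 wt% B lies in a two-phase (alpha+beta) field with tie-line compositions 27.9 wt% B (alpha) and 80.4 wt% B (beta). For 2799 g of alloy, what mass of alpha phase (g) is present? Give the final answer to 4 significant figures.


f_alpha = (C_beta - C0) / (C_beta - C_alpha)
f_alpha = (80.4 - 51.3) / (80.4 - 27.9) = 0.554286
m_alpha = f_alpha * m_total = 0.554286 * 2799 = 1551 g


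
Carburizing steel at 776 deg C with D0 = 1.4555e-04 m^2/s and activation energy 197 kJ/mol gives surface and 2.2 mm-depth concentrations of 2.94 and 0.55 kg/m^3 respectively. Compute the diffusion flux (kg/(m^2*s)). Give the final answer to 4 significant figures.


Step 1: D = D0 * exp(-Qd/(R*T))
T = 776 + 273.15 = 1049.15 K
D = 1.4555e-04 * exp(-197e3 / (8.314 * 1049.15)) = 2.26206e-14 m^2/s
Step 2: J = D * (C1 - C2) / dx
J = 2.26206e-14 * (2.94 - 0.55) / 2.2e-03
J = 2.457e-11 kg/(m^2*s)


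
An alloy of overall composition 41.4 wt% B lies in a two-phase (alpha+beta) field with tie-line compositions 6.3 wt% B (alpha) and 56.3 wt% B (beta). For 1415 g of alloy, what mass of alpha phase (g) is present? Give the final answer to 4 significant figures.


f_alpha = (C_beta - C0) / (C_beta - C_alpha)
f_alpha = (56.3 - 41.4) / (56.3 - 6.3) = 0.298
m_alpha = f_alpha * m_total = 0.298 * 1415 = 421.7 g


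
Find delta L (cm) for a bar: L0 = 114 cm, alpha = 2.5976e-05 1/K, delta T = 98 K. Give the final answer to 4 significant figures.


dL = L0 * alpha * dT
dL = 114 * 2.5976e-05 * 98
dL = 0.2902 cm


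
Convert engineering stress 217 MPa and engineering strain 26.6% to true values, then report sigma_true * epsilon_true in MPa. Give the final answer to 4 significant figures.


sigma_true = sigma_eng * (1 + epsilon_eng)
sigma_true = 217 * (1 + 0.266) = 274.722 MPa
epsilon_true = ln(1 + epsilon_eng)
epsilon_true = ln(1 + 0.266) = 0.235862
sigma_true * epsilon_true = 274.722 * 0.235862 = 64.8 MPa


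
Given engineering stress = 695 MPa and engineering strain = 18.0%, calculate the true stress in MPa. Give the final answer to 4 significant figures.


sigma_true = sigma_eng * (1 + epsilon_eng)
sigma_true = 695 * (1 + 0.18)
sigma_true = 820.1 MPa


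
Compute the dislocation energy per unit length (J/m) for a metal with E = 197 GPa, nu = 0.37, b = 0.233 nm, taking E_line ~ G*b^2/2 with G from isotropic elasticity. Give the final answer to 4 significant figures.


Step 1: G = E / (2*(1+nu))
G = 197 / (2*(1+0.37)) = 71.8978 GPa = 7.18978e+10 Pa
Step 2: E_line = G*b^2/2
b = 0.233 nm = 2.33e-10 m
E_line = 0.5 * 7.18978e+10 * (2.33e-10)^2 = 1.952e-09 J/m


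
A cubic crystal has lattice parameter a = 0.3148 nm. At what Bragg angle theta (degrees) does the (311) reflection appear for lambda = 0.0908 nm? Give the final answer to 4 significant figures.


d = a / sqrt(h^2+k^2+l^2)
d = 0.3148 / sqrt(11) = 0.0949158 nm
lambda = 2*d*sin(theta)  =>  sin(theta) = lambda / (2*d)
sin(theta) = 0.0908 / (2 * 0.0949158) = 0.478319
theta = 28.58 deg


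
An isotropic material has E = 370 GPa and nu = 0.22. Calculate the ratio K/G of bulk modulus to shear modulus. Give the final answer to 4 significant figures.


G = E / (2*(1+nu))
G = 370 / (2*(1+0.22)) = 151.639 GPa
K = E / (3*(1-2*nu))
K = 370 / (3*(1-2*0.22)) = 220.238 GPa
K/G = 220.238 / 151.639 = 1.452


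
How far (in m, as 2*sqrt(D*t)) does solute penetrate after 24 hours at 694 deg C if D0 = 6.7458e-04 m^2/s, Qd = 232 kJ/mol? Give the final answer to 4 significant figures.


Step 1: D = D0 * exp(-Qd/(R*T))
T = 967.15 K
D = 6.7458e-04 * exp(-232e3 / (8.314 * 967.15)) = 1.98853e-16 m^2/s
Step 2: L = 2*sqrt(D*t)
t = 24 h = 86400 s
L = 2*sqrt(1.98853e-16 * 86400) = 8.29e-06 m


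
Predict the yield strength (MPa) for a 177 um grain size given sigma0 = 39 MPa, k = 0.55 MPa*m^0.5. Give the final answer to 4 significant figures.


sigma_y = sigma0 + k / sqrt(d)
d = 177 um = 1.77e-04 m
sigma_y = 39 + 0.55 / sqrt(1.77e-04)
sigma_y = 80.34 MPa


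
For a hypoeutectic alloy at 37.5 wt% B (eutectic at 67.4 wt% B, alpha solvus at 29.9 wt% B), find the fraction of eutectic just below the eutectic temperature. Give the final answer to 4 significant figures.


f_primary = (C_e - C0) / (C_e - C_alpha_max)
f_primary = (67.4 - 37.5) / (67.4 - 29.9)
f_primary = 0.797333
f_eutectic = 1 - 0.797333 = 0.2027


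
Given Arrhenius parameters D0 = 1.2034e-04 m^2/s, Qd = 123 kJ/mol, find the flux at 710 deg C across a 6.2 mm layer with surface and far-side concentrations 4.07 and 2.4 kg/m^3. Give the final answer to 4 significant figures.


Step 1: D = D0 * exp(-Qd/(R*T))
T = 710 + 273.15 = 983.15 K
D = 1.2034e-04 * exp(-123e3 / (8.314 * 983.15)) = 3.50913e-11 m^2/s
Step 2: J = D * (C1 - C2) / dx
J = 3.50913e-11 * (4.07 - 2.4) / 6.2e-03
J = 9.452e-09 kg/(m^2*s)


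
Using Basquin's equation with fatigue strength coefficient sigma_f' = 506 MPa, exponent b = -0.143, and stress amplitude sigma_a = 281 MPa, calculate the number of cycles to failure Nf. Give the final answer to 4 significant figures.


sigma_a = sigma_f' * (2*Nf)^b
2*Nf = (sigma_a / sigma_f')^(1/b)
2*Nf = (281 / 506)^(1/-0.143)
2*Nf = 61.1397
Nf = 30.57 cycles


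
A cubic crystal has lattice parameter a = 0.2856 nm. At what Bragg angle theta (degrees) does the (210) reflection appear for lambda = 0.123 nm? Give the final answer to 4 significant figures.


d = a / sqrt(h^2+k^2+l^2)
d = 0.2856 / sqrt(5) = 0.127724 nm
lambda = 2*d*sin(theta)  =>  sin(theta) = lambda / (2*d)
sin(theta) = 0.123 / (2 * 0.127724) = 0.481506
theta = 28.78 deg


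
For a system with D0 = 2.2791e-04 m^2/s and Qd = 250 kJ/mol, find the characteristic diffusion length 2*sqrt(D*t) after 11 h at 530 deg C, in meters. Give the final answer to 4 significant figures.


Step 1: D = D0 * exp(-Qd/(R*T))
T = 803.15 K
D = 2.2791e-04 * exp(-250e3 / (8.314 * 803.15)) = 1.25277e-20 m^2/s
Step 2: L = 2*sqrt(D*t)
t = 11 h = 39600 s
L = 2*sqrt(1.25277e-20 * 39600) = 4.455e-08 m


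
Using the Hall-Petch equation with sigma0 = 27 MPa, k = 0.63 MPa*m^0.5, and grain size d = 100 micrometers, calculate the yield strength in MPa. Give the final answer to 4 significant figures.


sigma_y = sigma0 + k / sqrt(d)
d = 100 um = 1e-04 m
sigma_y = 27 + 0.63 / sqrt(1e-04)
sigma_y = 90 MPa


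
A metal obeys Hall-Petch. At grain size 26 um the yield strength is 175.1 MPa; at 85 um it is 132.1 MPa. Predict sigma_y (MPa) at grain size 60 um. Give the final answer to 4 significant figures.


sigma_y = sigma0 + k / sqrt(d)
1/sqrt(d1) = 1/sqrt(2.6e-05) = 196.116;  1/sqrt(d2) = 108.465
k = (sigma1 - sigma2) / (1/sqrt(d1) - 1/sqrt(d2)) = (175.1 - 132.1) / (196.116 - 108.465) = 0.490582 MPa*m^0.5
sigma0 = sigma1 - k/sqrt(d1) = 175.1 - 0.490582*196.116 = 78.8889 MPa
sigma_y(d3) = 78.8889 + 0.490582 / sqrt(6e-05) = 142.2 MPa


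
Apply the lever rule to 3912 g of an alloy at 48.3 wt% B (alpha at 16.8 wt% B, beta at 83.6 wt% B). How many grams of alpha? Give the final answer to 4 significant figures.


f_alpha = (C_beta - C0) / (C_beta - C_alpha)
f_alpha = (83.6 - 48.3) / (83.6 - 16.8) = 0.528443
m_alpha = f_alpha * m_total = 0.528443 * 3912 = 2067 g


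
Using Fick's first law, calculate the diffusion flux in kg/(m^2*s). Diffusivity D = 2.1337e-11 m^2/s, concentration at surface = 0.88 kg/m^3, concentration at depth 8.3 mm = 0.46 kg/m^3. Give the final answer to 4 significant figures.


J = -D * (dC/dx) = D * (C1 - C2) / dx
J = 2.1337e-11 * (0.88 - 0.46) / 8.3e-03
J = 1.08e-09 kg/(m^2*s)


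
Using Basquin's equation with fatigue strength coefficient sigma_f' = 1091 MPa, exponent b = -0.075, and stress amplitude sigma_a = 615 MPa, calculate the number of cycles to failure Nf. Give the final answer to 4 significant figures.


sigma_a = sigma_f' * (2*Nf)^b
2*Nf = (sigma_a / sigma_f')^(1/b)
2*Nf = (615 / 1091)^(1/-0.075)
2*Nf = 2086.07
Nf = 1043 cycles


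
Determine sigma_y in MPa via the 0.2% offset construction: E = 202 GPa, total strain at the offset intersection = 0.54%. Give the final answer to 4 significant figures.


Offset strain = 0.002
Elastic strain at yield = total_strain - offset = 5.4e-03 - 0.002 = 3.4e-03
sigma_y = E * elastic_strain = 202000 * 3.4e-03
sigma_y = 686.8 MPa


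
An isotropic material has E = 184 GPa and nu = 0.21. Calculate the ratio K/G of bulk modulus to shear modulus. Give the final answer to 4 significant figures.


G = E / (2*(1+nu))
G = 184 / (2*(1+0.21)) = 76.0331 GPa
K = E / (3*(1-2*nu))
K = 184 / (3*(1-2*0.21)) = 105.747 GPa
K/G = 105.747 / 76.0331 = 1.391


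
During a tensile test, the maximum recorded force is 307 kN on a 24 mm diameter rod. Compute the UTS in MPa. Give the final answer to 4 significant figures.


A0 = pi*(d/2)^2 = pi*(24/2)^2 = 452.389 mm^2
UTS = F_max / A0 = 307*1000 / 452.389
UTS = 678.6 MPa


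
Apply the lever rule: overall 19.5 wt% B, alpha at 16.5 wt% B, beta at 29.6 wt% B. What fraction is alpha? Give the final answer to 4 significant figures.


f_alpha = (C_beta - C0) / (C_beta - C_alpha)
f_alpha = (29.6 - 19.5) / (29.6 - 16.5)
f_alpha = 0.771


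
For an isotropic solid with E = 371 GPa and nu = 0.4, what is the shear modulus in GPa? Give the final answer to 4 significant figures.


G = E / (2*(1+nu))
G = 371 / (2*(1+0.4))
G = 132.5 GPa


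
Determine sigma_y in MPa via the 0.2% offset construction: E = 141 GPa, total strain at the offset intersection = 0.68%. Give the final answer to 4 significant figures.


Offset strain = 0.002
Elastic strain at yield = total_strain - offset = 6.8e-03 - 0.002 = 4.8e-03
sigma_y = E * elastic_strain = 141000 * 4.8e-03
sigma_y = 676.8 MPa


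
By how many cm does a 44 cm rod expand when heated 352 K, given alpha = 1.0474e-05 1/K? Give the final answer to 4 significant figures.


dL = L0 * alpha * dT
dL = 44 * 1.0474e-05 * 352
dL = 0.1622 cm


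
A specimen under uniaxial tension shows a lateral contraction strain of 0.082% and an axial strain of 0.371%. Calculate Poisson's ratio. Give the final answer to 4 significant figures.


nu = -epsilon_lat / epsilon_axial
Lateral strain is contraction (negative), so using magnitudes:
nu = 0.082 / 0.371
nu = 0.221


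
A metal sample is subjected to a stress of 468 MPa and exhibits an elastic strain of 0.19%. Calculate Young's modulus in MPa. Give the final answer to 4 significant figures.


E = sigma / epsilon
epsilon = 0.19% = 1.9e-03
E = 468 / 1.9e-03
E = 246300 MPa


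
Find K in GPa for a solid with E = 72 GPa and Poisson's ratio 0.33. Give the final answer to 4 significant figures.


K = E / (3*(1-2*nu))
K = 72 / (3*(1-2*0.33))
K = 70.59 GPa


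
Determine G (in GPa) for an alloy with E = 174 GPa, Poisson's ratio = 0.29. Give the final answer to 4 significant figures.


G = E / (2*(1+nu))
G = 174 / (2*(1+0.29))
G = 67.44 GPa


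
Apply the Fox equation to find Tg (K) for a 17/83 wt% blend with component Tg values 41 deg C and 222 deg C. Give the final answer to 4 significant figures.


1/Tg = w1/Tg1 + w2/Tg2 (in Kelvin)
Tg1 = 314.15 K, Tg2 = 495.15 K
1/Tg = 0.17/314.15 + 0.83/495.15
Tg = 451 K


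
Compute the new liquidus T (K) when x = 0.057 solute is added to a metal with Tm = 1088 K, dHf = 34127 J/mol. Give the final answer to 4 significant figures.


dT = R*Tm^2*x / dHf
dT = 8.314 * 1088^2 * 0.057 / 34127
dT = 16.4378 K
T_new = 1088 - 16.4378 = 1072 K


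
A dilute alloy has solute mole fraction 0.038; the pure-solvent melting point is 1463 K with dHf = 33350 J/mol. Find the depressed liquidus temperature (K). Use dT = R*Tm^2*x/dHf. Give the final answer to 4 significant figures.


dT = R*Tm^2*x / dHf
dT = 8.314 * 1463^2 * 0.038 / 33350
dT = 20.2762 K
T_new = 1463 - 20.2762 = 1443 K
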